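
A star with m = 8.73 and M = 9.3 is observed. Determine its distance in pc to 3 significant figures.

m − M = 5 log₁₀(d/10 pc)
8.73 − (9.3) = -0.57 = 5 log₁₀(d/10)
d = 10 × 10^(-0.57/5) = 10 × 10^-0.114 = 7.691 pc.

7.69 pc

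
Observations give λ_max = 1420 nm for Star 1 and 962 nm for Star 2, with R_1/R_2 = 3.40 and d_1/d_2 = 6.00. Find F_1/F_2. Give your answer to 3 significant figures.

0.0676

Wien's law: T_1/T_2 = λ_2/λ_1 = 962/1420 = 0.6775.
L_1/L_2 = (R_1/R_2)²(T_1/T_2)⁴ = (3.40)²(0.6775)⁴ = 2.435.
F_1/F_2 = (L_1/L_2)/(d_1/d_2)² = 2.435/(6.00)² = 0.06764.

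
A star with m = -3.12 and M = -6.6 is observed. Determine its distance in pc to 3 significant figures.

m − M = 5 log₁₀(d/10 pc)
-3.12 − (-6.6) = 3.48 = 5 log₁₀(d/10)
d = 10 × 10^(3.48/5) = 10 × 10^0.696 = 49.66 pc.

49.7 pc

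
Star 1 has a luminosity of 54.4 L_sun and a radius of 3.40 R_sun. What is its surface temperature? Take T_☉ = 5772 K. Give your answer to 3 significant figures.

8.50×10^3 K

T/T_☉ = (L/L_☉)^(1/4) / (R/R_☉)^(1/2)
T = 5772 × (54.4)^(1/4) / √(3.40) = 5772 × 2.716 / 1.844 = 8501 K.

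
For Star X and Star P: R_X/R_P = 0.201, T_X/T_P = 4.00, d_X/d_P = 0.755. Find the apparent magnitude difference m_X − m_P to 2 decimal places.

L_X/L_P = (0.201)²(4.00)⁴ = 10.34.
F_X/F_P = (L_X/L_P)/(d_X/d_P)² = 10.34/0.5700 = 18.14.
m_X − m_P = −2.5 log₁₀(18.14) = -3.15.

-3.15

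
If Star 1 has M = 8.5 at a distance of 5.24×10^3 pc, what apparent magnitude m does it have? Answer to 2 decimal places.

22.10

m = M + 5 log₁₀(d/10 pc) = 8.5 + 5 log₁₀(5.24×10^3/10)
  = 8.5 + 5 × 2.719 = 8.5 + 13.60 = 22.10.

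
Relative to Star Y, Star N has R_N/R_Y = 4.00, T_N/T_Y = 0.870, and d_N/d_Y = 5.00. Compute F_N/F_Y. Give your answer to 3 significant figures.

0.367

L_N/L_Y = (R_N/R_Y)²(T_N/T_Y)⁴ = (4.00)² × (0.870)⁴ = 9.166.
F_N/F_Y = (L_N/L_Y)/(d_N/d_Y)² = 9.166 / (5.00)² = 0.3667.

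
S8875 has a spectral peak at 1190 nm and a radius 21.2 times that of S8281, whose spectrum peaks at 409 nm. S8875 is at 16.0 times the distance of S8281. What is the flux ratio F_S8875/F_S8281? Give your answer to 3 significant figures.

0.0245

Wien's law: T_S8875/T_S8281 = λ_S8281/λ_S8875 = 409/1190 = 0.3437.
L_S8875/L_S8281 = (R_S8875/R_S8281)²(T_S8875/T_S8281)⁴ = (21.2)²(0.3437)⁴ = 6.272.
F_S8875/F_S8281 = (L_S8875/L_S8281)/(d_S8875/d_S8281)² = 6.272/(16.0)² = 0.02450.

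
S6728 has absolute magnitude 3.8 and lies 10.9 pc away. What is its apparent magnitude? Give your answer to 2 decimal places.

3.99

m = M + 5 log₁₀(d/10 pc) = 3.8 + 5 log₁₀(10.9/10)
  = 3.8 + 5 × 0.037 = 3.8 + 0.19 = 3.99.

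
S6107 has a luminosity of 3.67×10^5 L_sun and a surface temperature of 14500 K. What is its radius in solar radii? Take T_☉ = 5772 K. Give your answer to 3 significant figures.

96.0 solar radii

R/R_☉ = √(L/L_☉) / (T/T_☉)² = √(3.67×10^5) / (2.512)²
       = 605.8 / 6.311 = 96.00.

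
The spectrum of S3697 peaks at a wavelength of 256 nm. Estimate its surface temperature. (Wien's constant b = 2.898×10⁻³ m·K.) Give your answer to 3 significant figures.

T = b/λ_max = 2.898×10⁻³ / (256×10⁻⁹) = 1.132×10^4 K.

1.13×10^4 K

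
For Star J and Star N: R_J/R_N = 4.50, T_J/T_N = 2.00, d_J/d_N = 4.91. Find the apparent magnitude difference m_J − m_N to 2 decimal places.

L_J/L_N = (4.50)²(2.00)⁴ = 324.0.
F_J/F_N = (L_J/L_N)/(d_J/d_N)² = 324.0/24.11 = 13.44.
m_J − m_N = −2.5 log₁₀(13.44) = -2.82.

-2.82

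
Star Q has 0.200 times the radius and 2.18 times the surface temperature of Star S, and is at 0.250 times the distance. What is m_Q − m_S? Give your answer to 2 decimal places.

-2.90

L_Q/L_S = (0.200)²(2.18)⁴ = 0.9034.
F_Q/F_S = (L_Q/L_S)/(d_Q/d_S)² = 0.9034/0.06250 = 14.45.
m_Q − m_S = −2.5 log₁₀(14.45) = -2.90.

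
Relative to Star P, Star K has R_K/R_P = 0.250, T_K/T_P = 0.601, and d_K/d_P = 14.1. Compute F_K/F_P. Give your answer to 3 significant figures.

L_K/L_P = (R_K/R_P)²(T_K/T_P)⁴ = (0.250)² × (0.601)⁴ = 0.008154.
F_K/F_P = (L_K/L_P)/(d_K/d_P)² = 0.008154 / (14.1)² = 4.101×10^-5.

4.10×10^-5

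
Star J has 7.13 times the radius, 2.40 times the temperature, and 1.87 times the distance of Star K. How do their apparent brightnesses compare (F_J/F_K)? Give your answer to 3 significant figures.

482

L_J/L_K = (R_J/R_K)²(T_J/T_K)⁴ = (7.13)² × (2.40)⁴ = 1687.
F_J/F_K = (L_J/L_K)/(d_J/d_K)² = 1687 / (1.87)² = 482.3.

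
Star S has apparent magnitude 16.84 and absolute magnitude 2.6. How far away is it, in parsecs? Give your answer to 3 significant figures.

7.05×10^3 pc

m − M = 5 log₁₀(d/10 pc)
16.84 − (2.6) = 14.24 = 5 log₁₀(d/10)
d = 10 × 10^(14.24/5) = 10 × 10^2.848 = 7047 pc.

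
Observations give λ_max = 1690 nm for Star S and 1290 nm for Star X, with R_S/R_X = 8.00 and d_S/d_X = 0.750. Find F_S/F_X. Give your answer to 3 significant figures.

Wien's law: T_S/T_X = λ_X/λ_S = 1290/1690 = 0.7633.
L_S/L_X = (R_S/R_X)²(T_S/T_X)⁴ = (8.00)²(0.7633)⁴ = 21.73.
F_S/F_X = (L_S/L_X)/(d_S/d_X)² = 21.73/(0.750)² = 38.63.

38.6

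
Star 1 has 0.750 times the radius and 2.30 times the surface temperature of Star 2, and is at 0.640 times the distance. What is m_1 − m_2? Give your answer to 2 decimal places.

-3.96

L_1/L_2 = (0.750)²(2.30)⁴ = 15.74.
F_1/F_2 = (L_1/L_2)/(d_1/d_2)² = 15.74/0.4096 = 38.43.
m_1 − m_2 = −2.5 log₁₀(38.43) = -3.96.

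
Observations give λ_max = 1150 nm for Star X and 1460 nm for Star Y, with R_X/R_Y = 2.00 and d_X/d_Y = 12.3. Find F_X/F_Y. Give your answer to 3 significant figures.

0.0687

Wien's law: T_X/T_Y = λ_Y/λ_X = 1460/1150 = 1.270.
L_X/L_Y = (R_X/R_Y)²(T_X/T_Y)⁴ = (2.00)²(1.270)⁴ = 10.39.
F_X/F_Y = (L_X/L_Y)/(d_X/d_Y)² = 10.39/(12.3)² = 0.06869.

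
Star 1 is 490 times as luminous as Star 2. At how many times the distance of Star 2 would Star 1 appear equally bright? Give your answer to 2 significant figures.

22

Equal flux requires L_1/d_1² = L_2/d_2², so d_1/d_2 = √(L_1/L_2)
= √(490) = 22.14.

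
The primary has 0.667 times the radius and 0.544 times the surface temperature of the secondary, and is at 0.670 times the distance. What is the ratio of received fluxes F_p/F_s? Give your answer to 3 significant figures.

0.0868

L_p/L_s = (R_p/R_s)²(T_p/T_s)⁴ = (0.667)² × (0.544)⁴ = 0.03896.
F_p/F_s = (L_p/L_s)/(d_p/d_s)² = 0.03896 / (0.670)² = 0.08680.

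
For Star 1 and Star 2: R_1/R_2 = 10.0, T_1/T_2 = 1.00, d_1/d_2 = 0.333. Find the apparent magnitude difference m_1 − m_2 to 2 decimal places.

L_1/L_2 = (10.0)²(1.00)⁴ = 100.0.
F_1/F_2 = (L_1/L_2)/(d_1/d_2)² = 100.0/0.1109 = 901.8.
m_1 − m_2 = −2.5 log₁₀(901.8) = -7.39.

-7.39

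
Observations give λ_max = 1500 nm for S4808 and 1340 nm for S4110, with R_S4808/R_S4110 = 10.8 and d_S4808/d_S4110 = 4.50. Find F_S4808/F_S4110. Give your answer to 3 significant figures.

3.67

Wien's law: T_S4808/T_S4110 = λ_S4110/λ_S4808 = 1340/1500 = 0.8933.
L_S4808/L_S4110 = (R_S4808/R_S4110)²(T_S4808/T_S4110)⁴ = (10.8)²(0.8933)⁴ = 74.29.
F_S4808/F_S4110 = (L_S4808/L_S4110)/(d_S4808/d_S4110)² = 74.29/(4.50)² = 3.668.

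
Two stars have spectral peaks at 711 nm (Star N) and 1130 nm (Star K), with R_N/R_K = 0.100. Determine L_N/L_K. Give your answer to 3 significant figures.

0.0638

Wien's law gives T ∝ 1/λ_max, so T_N/T_K = λ_K/λ_N = 1130/711 = 1.589.
Then L ∝ R²T⁴ gives L_N/L_K = (0.100)² × (1.589)⁴ = 0.01000 × 6.380 = 0.06380.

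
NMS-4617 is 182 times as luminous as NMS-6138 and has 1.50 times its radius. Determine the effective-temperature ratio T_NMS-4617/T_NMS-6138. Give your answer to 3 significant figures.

L ∝ R²T⁴ gives T ∝ (L/R²)^(1/4), so
T_NMS-4617/T_NMS-6138 = (182 / 1.50²)^(1/4) = (80.89)^(1/4) = 2.999.

3.00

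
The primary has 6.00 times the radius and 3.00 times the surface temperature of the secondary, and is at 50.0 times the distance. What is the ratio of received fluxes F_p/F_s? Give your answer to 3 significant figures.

1.17

L_p/L_s = (R_p/R_s)²(T_p/T_s)⁴ = (6.00)² × (3.00)⁴ = 2916.
F_p/F_s = (L_p/L_s)/(d_p/d_s)² = 2916 / (50.0)² = 1.166.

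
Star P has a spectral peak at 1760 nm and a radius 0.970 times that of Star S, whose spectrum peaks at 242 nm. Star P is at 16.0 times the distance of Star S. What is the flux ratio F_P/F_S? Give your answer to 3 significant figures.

1.31×10^-6

Wien's law: T_P/T_S = λ_S/λ_P = 242/1760 = 0.1375.
L_P/L_S = (R_P/R_S)²(T_P/T_S)⁴ = (0.970)²(0.1375)⁴ = 3.363×10^-4.
F_P/F_S = (L_P/L_S)/(d_P/d_S)² = 3.363×10^-4/(16.0)² = 1.314×10^-6.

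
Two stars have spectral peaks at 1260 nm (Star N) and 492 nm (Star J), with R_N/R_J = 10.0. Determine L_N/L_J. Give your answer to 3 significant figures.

2.32

Wien's law gives T ∝ 1/λ_max, so T_N/T_J = λ_J/λ_N = 492/1260 = 0.3905.
Then L ∝ R²T⁴ gives L_N/L_J = (10.0)² × (0.3905)⁴ = 100.0 × 0.02325 = 2.325.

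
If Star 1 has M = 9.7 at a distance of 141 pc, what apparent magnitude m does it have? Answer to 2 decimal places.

m = M + 5 log₁₀(d/10 pc) = 9.7 + 5 log₁₀(141/10)
  = 9.7 + 5 × 1.149 = 9.7 + 5.75 = 15.45.

15.45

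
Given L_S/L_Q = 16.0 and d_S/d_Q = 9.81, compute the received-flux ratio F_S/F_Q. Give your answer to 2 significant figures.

F = L/(4πd²), so F_S/F_Q = (L_S/L_Q) / (d_S/d_Q)²
= 16.0 / (9.81)² = 16.0 / 96.24 = 0.1663.

0.17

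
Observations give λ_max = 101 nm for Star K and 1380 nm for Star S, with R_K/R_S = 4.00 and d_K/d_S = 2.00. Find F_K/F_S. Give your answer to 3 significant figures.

Wien's law: T_K/T_S = λ_S/λ_K = 1380/101 = 13.66.
L_K/L_S = (R_K/R_S)²(T_K/T_S)⁴ = (4.00)²(13.66)⁴ = 5.576×10^5.
F_K/F_S = (L_K/L_S)/(d_K/d_S)² = 5.576×10^5/(2.00)² = 1.394×10^5.

1.39×10^5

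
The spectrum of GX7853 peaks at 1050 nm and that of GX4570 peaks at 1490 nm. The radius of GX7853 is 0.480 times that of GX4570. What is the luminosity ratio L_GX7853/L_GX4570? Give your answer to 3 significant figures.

0.934

Wien's law gives T ∝ 1/λ_max, so T_GX7853/T_GX4570 = λ_GX4570/λ_GX7853 = 1490/1050 = 1.419.
Then L ∝ R²T⁴ gives L_GX7853/L_GX4570 = (0.480)² × (1.419)⁴ = 0.2304 × 4.055 = 0.9343.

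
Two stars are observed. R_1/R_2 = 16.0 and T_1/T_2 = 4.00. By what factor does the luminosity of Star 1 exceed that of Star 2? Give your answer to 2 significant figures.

6.6×10^4

From the Stefan–Boltzmann law, L ∝ R²T⁴, so
L_1/L_2 = (R_1/R_2)² (T_1/T_2)⁴ = (16.0)² × (4.00)⁴ = 256.0 × 256.0 = 6.554×10^4.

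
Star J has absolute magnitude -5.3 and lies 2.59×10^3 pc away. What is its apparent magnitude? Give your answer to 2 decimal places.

6.77

m = M + 5 log₁₀(d/10 pc) = -5.3 + 5 log₁₀(2.59×10^3/10)
  = -5.3 + 5 × 2.413 = -5.3 + 12.07 = 6.77.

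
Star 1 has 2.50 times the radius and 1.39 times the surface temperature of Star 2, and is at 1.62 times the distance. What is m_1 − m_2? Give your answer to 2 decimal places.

-2.37

L_1/L_2 = (2.50)²(1.39)⁴ = 23.33.
F_1/F_2 = (L_1/L_2)/(d_1/d_2)² = 23.33/2.624 = 8.890.
m_1 − m_2 = −2.5 log₁₀(8.890) = -2.37.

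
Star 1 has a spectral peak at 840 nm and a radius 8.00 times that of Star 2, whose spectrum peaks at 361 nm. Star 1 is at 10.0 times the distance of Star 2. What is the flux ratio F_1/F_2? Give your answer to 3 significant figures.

0.0218

Wien's law: T_1/T_2 = λ_2/λ_1 = 361/840 = 0.4298.
L_1/L_2 = (R_1/R_2)²(T_1/T_2)⁴ = (8.00)²(0.4298)⁴ = 2.183.
F_1/F_2 = (L_1/L_2)/(d_1/d_2)² = 2.183/(10.0)² = 0.02183.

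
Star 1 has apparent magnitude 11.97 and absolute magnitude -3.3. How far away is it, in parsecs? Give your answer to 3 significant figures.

m − M = 5 log₁₀(d/10 pc)
11.97 − (-3.3) = 15.27 = 5 log₁₀(d/10)
d = 10 × 10^(15.27/5) = 10 × 10^3.054 = 1.132×10^4 pc.

1.13×10^4 pc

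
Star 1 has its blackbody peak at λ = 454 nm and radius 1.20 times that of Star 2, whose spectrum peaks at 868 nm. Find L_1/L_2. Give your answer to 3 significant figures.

19.2

Wien's law gives T ∝ 1/λ_max, so T_1/T_2 = λ_2/λ_1 = 868/454 = 1.912.
Then L ∝ R²T⁴ gives L_1/L_2 = (1.20)² × (1.912)⁴ = 1.440 × 13.36 = 19.24.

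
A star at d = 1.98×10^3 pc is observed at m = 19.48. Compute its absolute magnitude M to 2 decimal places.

8.00

M = m − 5 log₁₀(d/10 pc) = 19.48 − 5 log₁₀(1.98×10^3/10)
  = 19.48 − 5 × 2.297 = 19.48 − 11.48 = 8.00.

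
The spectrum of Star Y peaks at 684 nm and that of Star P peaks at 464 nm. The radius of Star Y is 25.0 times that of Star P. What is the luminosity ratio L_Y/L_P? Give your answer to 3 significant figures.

132

Wien's law gives T ∝ 1/λ_max, so T_Y/T_P = λ_P/λ_Y = 464/684 = 0.6784.
Then L ∝ R²T⁴ gives L_Y/L_P = (25.0)² × (0.6784)⁴ = 625.0 × 0.2118 = 132.4.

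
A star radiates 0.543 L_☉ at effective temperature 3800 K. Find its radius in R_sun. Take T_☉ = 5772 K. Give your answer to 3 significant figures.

1.70 R_sun

R/R_☉ = √(L/L_☉) / (T/T_☉)² = √(0.543) / (0.6584)²
       = 0.7369 / 0.4334 = 1.700.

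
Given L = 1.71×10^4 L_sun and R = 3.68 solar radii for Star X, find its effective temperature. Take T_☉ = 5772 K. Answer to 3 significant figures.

T/T_☉ = (L/L_☉)^(1/4) / (R/R_☉)^(1/2)
T = 5772 × (1.71×10^4)^(1/4) / √(3.68) = 5772 × 11.44 / 1.918 = 3.441×10^4 K.

3.44×10^4 K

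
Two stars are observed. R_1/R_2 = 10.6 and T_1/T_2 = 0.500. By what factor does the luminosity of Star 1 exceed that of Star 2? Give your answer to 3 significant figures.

7.02

From the Stefan–Boltzmann law, L ∝ R²T⁴, so
L_1/L_2 = (R_1/R_2)² (T_1/T_2)⁴ = (10.6)² × (0.500)⁴ = 112.4 × 0.06250 = 7.022.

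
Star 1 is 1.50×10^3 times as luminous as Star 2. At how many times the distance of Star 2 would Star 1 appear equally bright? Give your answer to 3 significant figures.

38.7

Equal flux requires L_1/d_1² = L_2/d_2², so d_1/d_2 = √(L_1/L_2)
= √(1.50×10^3) = 38.73.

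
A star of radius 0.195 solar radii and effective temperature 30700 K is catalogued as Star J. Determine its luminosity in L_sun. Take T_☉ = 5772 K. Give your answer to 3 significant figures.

L/L_☉ = (R/R_☉)² (T/T_☉)⁴ = (0.195)² × (30700/5772)⁴
       = 0.03803 × (5.319)⁴ = 0.03803 × 800.3 = 30.43.

30.4 L_sun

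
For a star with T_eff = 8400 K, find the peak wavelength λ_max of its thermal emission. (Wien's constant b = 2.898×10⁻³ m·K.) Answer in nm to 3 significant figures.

λ_max = b/T = 2.898×10⁻³ / 8400 = 3.45×10^-7 m = 345.0 nm.

345 nm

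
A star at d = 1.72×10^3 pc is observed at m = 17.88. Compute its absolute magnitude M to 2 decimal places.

6.70

M = m − 5 log₁₀(d/10 pc) = 17.88 − 5 log₁₀(1.72×10^3/10)
  = 17.88 − 5 × 2.236 = 17.88 − 11.18 = 6.70.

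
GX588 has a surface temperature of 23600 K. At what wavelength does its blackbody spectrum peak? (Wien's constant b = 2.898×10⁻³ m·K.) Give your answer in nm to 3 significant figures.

λ_max = b/T = 2.898×10⁻³ / 23600 = 1.23×10^-7 m = 122.8 nm.

123 nm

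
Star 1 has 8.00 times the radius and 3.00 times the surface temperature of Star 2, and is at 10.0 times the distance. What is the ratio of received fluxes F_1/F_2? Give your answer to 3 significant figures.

L_1/L_2 = (R_1/R_2)²(T_1/T_2)⁴ = (8.00)² × (3.00)⁴ = 5184.
F_1/F_2 = (L_1/L_2)/(d_1/d_2)² = 5184 / (10.0)² = 51.84.

51.8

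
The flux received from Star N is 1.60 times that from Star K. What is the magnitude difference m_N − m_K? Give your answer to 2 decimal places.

m_N − m_K = −2.5 log₁₀(F_N/F_K) = −2.5 log₁₀(1.60) = −2.5 × (0.204) = -0.510.

-0.51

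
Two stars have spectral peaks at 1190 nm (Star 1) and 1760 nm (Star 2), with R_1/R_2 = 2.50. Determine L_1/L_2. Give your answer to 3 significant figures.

29.9

Wien's law gives T ∝ 1/λ_max, so T_1/T_2 = λ_2/λ_1 = 1760/1190 = 1.479.
Then L ∝ R²T⁴ gives L_1/L_2 = (2.50)² × (1.479)⁴ = 6.250 × 4.785 = 29.90.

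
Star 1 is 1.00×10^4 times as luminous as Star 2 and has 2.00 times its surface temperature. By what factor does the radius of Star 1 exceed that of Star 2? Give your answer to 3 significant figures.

25.0

L ∝ R²T⁴ gives R ∝ √L / T², so
R_1/R_2 = √(1.00×10^4) / (2.00)² = 100.0 / 4.000 = 25.00.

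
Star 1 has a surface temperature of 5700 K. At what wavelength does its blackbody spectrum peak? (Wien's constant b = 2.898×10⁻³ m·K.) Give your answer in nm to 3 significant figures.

508 nm

λ_max = b/T = 2.898×10⁻³ / 5700 = 5.08×10^-7 m = 508.4 nm.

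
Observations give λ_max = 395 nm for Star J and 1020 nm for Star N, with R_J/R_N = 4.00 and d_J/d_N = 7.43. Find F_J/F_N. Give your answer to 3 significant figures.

12.9

Wien's law: T_J/T_N = λ_N/λ_J = 1020/395 = 2.582.
L_J/L_N = (R_J/R_N)²(T_J/T_N)⁴ = (4.00)²(2.582)⁴ = 711.4.
F_J/F_N = (L_J/L_N)/(d_J/d_N)² = 711.4/(7.43)² = 12.89.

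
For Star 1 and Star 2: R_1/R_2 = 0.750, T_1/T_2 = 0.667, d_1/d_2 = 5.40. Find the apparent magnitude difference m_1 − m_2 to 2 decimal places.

6.05

L_1/L_2 = (0.750)²(0.667)⁴ = 0.1113.
F_1/F_2 = (L_1/L_2)/(d_1/d_2)² = 0.1113/29.16 = 0.003818.
m_1 − m_2 = −2.5 log₁₀(0.003818) = 6.05.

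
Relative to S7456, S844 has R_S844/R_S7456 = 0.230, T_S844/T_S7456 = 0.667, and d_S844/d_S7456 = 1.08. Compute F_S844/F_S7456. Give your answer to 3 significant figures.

0.00898

L_S844/L_S7456 = (R_S844/R_S7456)²(T_S844/T_S7456)⁴ = (0.230)² × (0.667)⁴ = 0.01047.
F_S844/F_S7456 = (L_S844/L_S7456)/(d_S844/d_S7456)² = 0.01047 / (1.08)² = 0.008977.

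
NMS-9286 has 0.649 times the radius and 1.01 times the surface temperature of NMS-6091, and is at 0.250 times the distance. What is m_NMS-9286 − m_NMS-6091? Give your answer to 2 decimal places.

-2.11

L_NMS-9286/L_NMS-6091 = (0.649)²(1.01)⁴ = 0.4383.
F_NMS-9286/F_NMS-6091 = (L_NMS-9286/L_NMS-6091)/(d_NMS-9286/d_NMS-6091)² = 0.4383/0.06250 = 7.013.
m_NMS-9286 − m_NMS-6091 = −2.5 log₁₀(7.013) = -2.11.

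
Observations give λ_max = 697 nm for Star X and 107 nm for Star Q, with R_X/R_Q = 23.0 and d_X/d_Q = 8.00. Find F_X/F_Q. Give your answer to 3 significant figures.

0.00459

Wien's law: T_X/T_Q = λ_Q/λ_X = 107/697 = 0.1535.
L_X/L_Q = (R_X/R_Q)²(T_X/T_Q)⁴ = (23.0)²(0.1535)⁴ = 0.2938.
F_X/F_Q = (L_X/L_Q)/(d_X/d_Q)² = 0.2938/(8.00)² = 0.004591.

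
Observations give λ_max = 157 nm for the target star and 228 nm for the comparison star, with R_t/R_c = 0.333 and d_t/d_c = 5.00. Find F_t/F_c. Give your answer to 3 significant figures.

0.0197

Wien's law: T_t/T_c = λ_c/λ_t = 228/157 = 1.452.
L_t/L_c = (R_t/R_c)²(T_t/T_c)⁴ = (0.333)²(1.452)⁴ = 0.4932.
F_t/F_c = (L_t/L_c)/(d_t/d_c)² = 0.4932/(5.00)² = 0.01973.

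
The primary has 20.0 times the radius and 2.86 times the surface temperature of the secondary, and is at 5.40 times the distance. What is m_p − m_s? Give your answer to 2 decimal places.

L_p/L_s = (20.0)²(2.86)⁴ = 2.676×10^4.
F_p/F_s = (L_p/L_s)/(d_p/d_s)² = 2.676×10^4/29.16 = 917.8.
m_p − m_s = −2.5 log₁₀(917.8) = -7.41.

-7.41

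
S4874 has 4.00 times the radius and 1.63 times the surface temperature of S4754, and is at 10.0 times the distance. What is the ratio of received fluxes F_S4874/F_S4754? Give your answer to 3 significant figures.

L_S4874/L_S4754 = (R_S4874/R_S4754)²(T_S4874/T_S4754)⁴ = (4.00)² × (1.63)⁴ = 112.9.
F_S4874/F_S4754 = (L_S4874/L_S4754)/(d_S4874/d_S4754)² = 112.9 / (10.0)² = 1.129.

1.13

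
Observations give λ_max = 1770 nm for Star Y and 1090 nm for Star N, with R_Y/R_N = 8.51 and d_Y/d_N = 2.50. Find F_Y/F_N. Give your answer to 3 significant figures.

Wien's law: T_Y/T_N = λ_N/λ_Y = 1090/1770 = 0.6158.
L_Y/L_N = (R_Y/R_N)²(T_Y/T_N)⁴ = (8.51)²(0.6158)⁴ = 10.42.
F_Y/F_N = (L_Y/L_N)/(d_Y/d_N)² = 10.42/(2.50)² = 1.666.

1.67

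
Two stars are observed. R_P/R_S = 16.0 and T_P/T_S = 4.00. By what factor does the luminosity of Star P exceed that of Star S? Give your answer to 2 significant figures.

6.6×10^4

From the Stefan–Boltzmann law, L ∝ R²T⁴, so
L_P/L_S = (R_P/R_S)² (T_P/T_S)⁴ = (16.0)² × (4.00)⁴ = 256.0 × 256.0 = 6.554×10^4.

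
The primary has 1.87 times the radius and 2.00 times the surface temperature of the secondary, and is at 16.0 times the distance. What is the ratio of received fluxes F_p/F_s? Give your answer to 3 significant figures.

L_p/L_s = (R_p/R_s)²(T_p/T_s)⁴ = (1.87)² × (2.00)⁴ = 55.95.
F_p/F_s = (L_p/L_s)/(d_p/d_s)² = 55.95 / (16.0)² = 0.2186.

0.219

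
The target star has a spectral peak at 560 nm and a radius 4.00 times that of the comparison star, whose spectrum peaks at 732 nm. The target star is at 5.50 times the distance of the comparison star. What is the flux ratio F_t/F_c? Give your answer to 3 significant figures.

Wien's law: T_t/T_c = λ_c/λ_t = 732/560 = 1.307.
L_t/L_c = (R_t/R_c)²(T_t/T_c)⁴ = (4.00)²(1.307)⁴ = 46.71.
F_t/F_c = (L_t/L_c)/(d_t/d_c)² = 46.71/(5.50)² = 1.544.

1.54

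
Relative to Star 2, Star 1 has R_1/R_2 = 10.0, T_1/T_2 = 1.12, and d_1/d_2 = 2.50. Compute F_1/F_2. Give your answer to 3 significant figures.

L_1/L_2 = (R_1/R_2)²(T_1/T_2)⁴ = (10.0)² × (1.12)⁴ = 157.4.
F_1/F_2 = (L_1/L_2)/(d_1/d_2)² = 157.4 / (2.50)² = 25.18.

25.2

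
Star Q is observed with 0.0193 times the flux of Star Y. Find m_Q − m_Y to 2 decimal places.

4.29

m_Q − m_Y = −2.5 log₁₀(F_Q/F_Y) = −2.5 log₁₀(0.0193) = −2.5 × (-1.714) = 4.286.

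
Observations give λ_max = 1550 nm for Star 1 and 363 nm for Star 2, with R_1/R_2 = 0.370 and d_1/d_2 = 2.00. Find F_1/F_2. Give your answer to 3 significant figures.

Wien's law: T_1/T_2 = λ_2/λ_1 = 363/1550 = 0.2342.
L_1/L_2 = (R_1/R_2)²(T_1/T_2)⁴ = (0.370)²(0.2342)⁴ = 4.118×10^-4.
F_1/F_2 = (L_1/L_2)/(d_1/d_2)² = 4.118×10^-4/(2.00)² = 1.030×10^-4.

1.03×10^-4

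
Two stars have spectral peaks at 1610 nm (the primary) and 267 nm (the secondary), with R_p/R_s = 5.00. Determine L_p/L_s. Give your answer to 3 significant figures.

0.0189

Wien's law gives T ∝ 1/λ_max, so T_p/T_s = λ_s/λ_p = 267/1610 = 0.1658.
Then L ∝ R²T⁴ gives L_p/L_s = (5.00)² × (0.1658)⁴ = 25.00 × 7.564×10^-4 = 0.01891.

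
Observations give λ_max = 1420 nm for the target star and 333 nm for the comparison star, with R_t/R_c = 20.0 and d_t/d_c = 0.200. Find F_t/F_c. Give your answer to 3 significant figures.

Wien's law: T_t/T_c = λ_c/λ_t = 333/1420 = 0.2345.
L_t/L_c = (R_t/R_c)²(T_t/T_c)⁴ = (20.0)²(0.2345)⁴ = 1.210.
F_t/F_c = (L_t/L_c)/(d_t/d_c)² = 1.210/(0.200)² = 30.24.

30.2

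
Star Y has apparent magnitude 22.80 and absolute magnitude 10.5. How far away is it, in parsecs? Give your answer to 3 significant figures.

2.88×10^3 pc

m − M = 5 log₁₀(d/10 pc)
22.80 − (10.5) = 12.30 = 5 log₁₀(d/10)
d = 10 × 10^(12.30/5) = 10 × 10^2.460 = 2884 pc.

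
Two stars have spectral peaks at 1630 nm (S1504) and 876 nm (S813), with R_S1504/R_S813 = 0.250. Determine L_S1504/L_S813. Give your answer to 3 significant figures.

0.00521

Wien's law gives T ∝ 1/λ_max, so T_S1504/T_S813 = λ_S813/λ_S1504 = 876/1630 = 0.5374.
Then L ∝ R²T⁴ gives L_S1504/L_S813 = (0.250)² × (0.5374)⁴ = 0.06250 × 0.08342 = 0.005214.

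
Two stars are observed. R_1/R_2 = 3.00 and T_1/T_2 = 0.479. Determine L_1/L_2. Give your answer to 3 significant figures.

From the Stefan–Boltzmann law, L ∝ R²T⁴, so
L_1/L_2 = (R_1/R_2)² (T_1/T_2)⁴ = (3.00)² × (0.479)⁴ = 9.000 × 0.05264 = 0.4738.

0.474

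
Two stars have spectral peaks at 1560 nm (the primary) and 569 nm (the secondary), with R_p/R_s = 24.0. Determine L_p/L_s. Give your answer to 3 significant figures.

10.2

Wien's law gives T ∝ 1/λ_max, so T_p/T_s = λ_s/λ_p = 569/1560 = 0.3647.
Then L ∝ R²T⁴ gives L_p/L_s = (24.0)² × (0.3647)⁴ = 576.0 × 0.01770 = 10.19.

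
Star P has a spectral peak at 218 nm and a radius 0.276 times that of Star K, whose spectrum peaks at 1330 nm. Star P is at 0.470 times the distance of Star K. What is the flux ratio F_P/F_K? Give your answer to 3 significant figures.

Wien's law: T_P/T_K = λ_K/λ_P = 1330/218 = 6.101.
L_P/L_K = (R_P/R_K)²(T_P/T_K)⁴ = (0.276)²(6.101)⁴ = 105.5.
F_P/F_K = (L_P/L_K)/(d_P/d_K)² = 105.5/(0.470)² = 477.8.

478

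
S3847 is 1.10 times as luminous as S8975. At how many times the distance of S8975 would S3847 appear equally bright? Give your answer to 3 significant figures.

1.05

Equal flux requires L_S3847/d_S3847² = L_S8975/d_S8975², so d_S3847/d_S8975 = √(L_S3847/L_S8975)
= √(1.10) = 1.049.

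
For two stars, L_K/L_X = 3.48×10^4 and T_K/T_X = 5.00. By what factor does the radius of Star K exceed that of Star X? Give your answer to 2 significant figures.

7.5

L ∝ R²T⁴ gives R ∝ √L / T², so
R_K/R_X = √(3.48×10^4) / (5.00)² = 186.5 / 25.00 = 7.462.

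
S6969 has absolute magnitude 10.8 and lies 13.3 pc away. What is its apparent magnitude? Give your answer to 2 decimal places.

m = M + 5 log₁₀(d/10 pc) = 10.8 + 5 log₁₀(13.3/10)
  = 10.8 + 5 × 0.124 = 10.8 + 0.62 = 11.42.

11.42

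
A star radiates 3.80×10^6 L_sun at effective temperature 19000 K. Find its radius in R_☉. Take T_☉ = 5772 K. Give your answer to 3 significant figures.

R/R_☉ = √(L/L_☉) / (T/T_☉)² = √(3.80×10^6) / (3.292)²
       = 1949 / 10.84 = 179.9.

180 R_☉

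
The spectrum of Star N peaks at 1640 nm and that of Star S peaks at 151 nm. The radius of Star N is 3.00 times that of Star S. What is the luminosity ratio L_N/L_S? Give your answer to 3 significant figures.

6.47×10^-4

Wien's law gives T ∝ 1/λ_max, so T_N/T_S = λ_S/λ_N = 151/1640 = 0.09207.
Then L ∝ R²T⁴ gives L_N/L_S = (3.00)² × (0.09207)⁴ = 9.000 × 7.187×10^-5 = 6.468×10^-4.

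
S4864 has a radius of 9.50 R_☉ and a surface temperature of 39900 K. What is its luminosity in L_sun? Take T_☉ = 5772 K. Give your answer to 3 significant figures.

L/L_☉ = (R/R_☉)² (T/T_☉)⁴ = (9.50)² × (39900/5772)⁴
       = 90.25 × (6.913)⁴ = 90.25 × 2283 = 2.061×10^5.

2.06×10^5 L_sun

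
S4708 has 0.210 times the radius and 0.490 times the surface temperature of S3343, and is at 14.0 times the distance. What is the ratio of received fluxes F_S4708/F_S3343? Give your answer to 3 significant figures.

1.30×10^-5

L_S4708/L_S3343 = (R_S4708/R_S3343)²(T_S4708/T_S3343)⁴ = (0.210)² × (0.490)⁴ = 0.002542.
F_S4708/F_S3343 = (L_S4708/L_S3343)/(d_S4708/d_S3343)² = 0.002542 / (14.0)² = 1.297×10^-5.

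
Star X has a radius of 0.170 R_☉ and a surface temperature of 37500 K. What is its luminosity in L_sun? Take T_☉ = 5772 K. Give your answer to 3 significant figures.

51.5 L_sun

L/L_☉ = (R/R_☉)² (T/T_☉)⁴ = (0.170)² × (37500/5772)⁴
       = 0.02890 × (6.497)⁴ = 0.02890 × 1782 = 51.49.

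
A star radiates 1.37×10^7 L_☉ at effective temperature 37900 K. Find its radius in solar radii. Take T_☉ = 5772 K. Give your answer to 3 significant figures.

R/R_☉ = √(L/L_☉) / (T/T_☉)² = √(1.37×10^7) / (6.566)²
       = 3701 / 43.11 = 85.85.

85.8 solar radii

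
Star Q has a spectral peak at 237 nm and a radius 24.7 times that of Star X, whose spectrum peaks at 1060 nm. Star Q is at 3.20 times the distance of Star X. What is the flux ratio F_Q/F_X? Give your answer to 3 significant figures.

Wien's law: T_Q/T_X = λ_X/λ_Q = 1060/237 = 4.473.
L_Q/L_X = (R_Q/R_X)²(T_Q/T_X)⁴ = (24.7)²(4.473)⁴ = 2.441×10^5.
F_Q/F_X = (L_Q/L_X)/(d_Q/d_X)² = 2.441×10^5/(3.20)² = 2.384×10^4.

2.38×10^4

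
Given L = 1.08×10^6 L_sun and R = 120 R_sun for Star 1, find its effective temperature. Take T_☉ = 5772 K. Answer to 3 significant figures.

T/T_☉ = (L/L_☉)^(1/4) / (R/R_☉)^(1/2)
T = 5772 × (1.08×10^6)^(1/4) / √(120) = 5772 × 32.24 / 10.95 = 1.699×10^4 K.

1.70×10^4 K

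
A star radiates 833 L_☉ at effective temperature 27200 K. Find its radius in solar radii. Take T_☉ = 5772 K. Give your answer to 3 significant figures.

R/R_☉ = √(L/L_☉) / (T/T_☉)² = √(833) / (4.712)²
       = 28.86 / 22.21 = 1.300.

1.30 solar radii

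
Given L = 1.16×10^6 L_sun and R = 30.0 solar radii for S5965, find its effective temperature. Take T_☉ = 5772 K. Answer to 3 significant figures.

3.46×10^4 K

T/T_☉ = (L/L_☉)^(1/4) / (R/R_☉)^(1/2)
T = 5772 × (1.16×10^6)^(1/4) / √(30.0) = 5772 × 32.82 / 5.477 = 3.458×10^4 K.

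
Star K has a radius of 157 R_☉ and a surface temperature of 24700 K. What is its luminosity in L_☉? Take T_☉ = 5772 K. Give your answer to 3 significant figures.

8.27×10^6 L_☉

L/L_☉ = (R/R_☉)² (T/T_☉)⁴ = (157)² × (24700/5772)⁴
       = 2.465×10^4 × (4.279)⁴ = 2.465×10^4 × 335.3 = 8.266×10^6.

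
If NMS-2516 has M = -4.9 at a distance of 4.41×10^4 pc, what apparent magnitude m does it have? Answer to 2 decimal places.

13.32

m = M + 5 log₁₀(d/10 pc) = -4.9 + 5 log₁₀(4.41×10^4/10)
  = -4.9 + 5 × 3.644 = -4.9 + 18.22 = 13.32.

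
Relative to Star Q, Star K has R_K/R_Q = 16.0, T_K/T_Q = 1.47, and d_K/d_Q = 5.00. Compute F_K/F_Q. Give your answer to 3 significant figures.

47.8

L_K/L_Q = (R_K/R_Q)²(T_K/T_Q)⁴ = (16.0)² × (1.47)⁴ = 1195.
F_K/F_Q = (L_K/L_Q)/(d_K/d_Q)² = 1195 / (5.00)² = 47.82.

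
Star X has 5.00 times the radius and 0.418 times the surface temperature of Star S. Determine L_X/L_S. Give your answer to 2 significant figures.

0.76

From the Stefan–Boltzmann law, L ∝ R²T⁴, so
L_X/L_S = (R_X/R_S)² (T_X/T_S)⁴ = (5.00)² × (0.418)⁴ = 25.00 × 0.03053 = 0.7632.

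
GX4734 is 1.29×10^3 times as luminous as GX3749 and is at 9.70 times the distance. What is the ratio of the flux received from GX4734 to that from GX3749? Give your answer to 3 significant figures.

F = L/(4πd²), so F_GX4734/F_GX3749 = (L_GX4734/L_GX3749) / (d_GX4734/d_GX3749)²
= 1.29×10^3 / (9.70)² = 1.29×10^3 / 94.09 = 13.71.

13.7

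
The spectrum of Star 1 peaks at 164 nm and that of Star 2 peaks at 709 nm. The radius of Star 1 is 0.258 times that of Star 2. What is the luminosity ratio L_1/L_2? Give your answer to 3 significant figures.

23.3

Wien's law gives T ∝ 1/λ_max, so T_1/T_2 = λ_2/λ_1 = 709/164 = 4.323.
Then L ∝ R²T⁴ gives L_1/L_2 = (0.258)² × (4.323)⁴ = 0.06656 × 349.3 = 23.25.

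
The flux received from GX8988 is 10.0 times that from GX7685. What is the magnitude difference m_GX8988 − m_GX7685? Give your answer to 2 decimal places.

m_GX8988 − m_GX7685 = −2.5 log₁₀(F_GX8988/F_GX7685) = −2.5 log₁₀(10.0) = −2.5 × (1.000) = -2.500.

-2.50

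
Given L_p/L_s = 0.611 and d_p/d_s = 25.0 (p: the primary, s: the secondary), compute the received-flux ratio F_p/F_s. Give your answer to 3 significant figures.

9.78×10^-4

F = L/(4πd²), so F_p/F_s = (L_p/L_s) / (d_p/d_s)²
= 0.611 / (25.0)² = 0.611 / 625.0 = 9.776×10^-4.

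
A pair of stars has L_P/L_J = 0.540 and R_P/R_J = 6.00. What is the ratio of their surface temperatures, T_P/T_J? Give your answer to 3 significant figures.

0.350

L ∝ R²T⁴ gives T ∝ (L/R²)^(1/4), so
T_P/T_J = (0.540 / 6.00²)^(1/4) = (0.01500)^(1/4) = 0.3500.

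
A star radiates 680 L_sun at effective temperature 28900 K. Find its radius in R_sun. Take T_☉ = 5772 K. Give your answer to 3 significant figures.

1.04 R_sun

R/R_☉ = √(L/L_☉) / (T/T_☉)² = √(680) / (5.007)²
       = 26.08 / 25.07 = 1.040.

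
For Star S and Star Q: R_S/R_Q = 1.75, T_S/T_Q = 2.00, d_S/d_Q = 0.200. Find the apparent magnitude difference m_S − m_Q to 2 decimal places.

-7.72

L_S/L_Q = (1.75)²(2.00)⁴ = 49.00.
F_S/F_Q = (L_S/L_Q)/(d_S/d_Q)² = 49.00/0.04000 = 1225.
m_S − m_Q = −2.5 log₁₀(1225) = -7.72.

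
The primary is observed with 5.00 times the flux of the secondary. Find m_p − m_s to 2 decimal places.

m_p − m_s = −2.5 log₁₀(F_p/F_s) = −2.5 log₁₀(5.00) = −2.5 × (0.699) = -1.747.

-1.75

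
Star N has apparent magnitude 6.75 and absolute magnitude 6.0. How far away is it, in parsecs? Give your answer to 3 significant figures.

m − M = 5 log₁₀(d/10 pc)
6.75 − (6.0) = 0.75 = 5 log₁₀(d/10)
d = 10 × 10^(0.75/5) = 10 × 10^0.150 = 14.13 pc.

14.1 pc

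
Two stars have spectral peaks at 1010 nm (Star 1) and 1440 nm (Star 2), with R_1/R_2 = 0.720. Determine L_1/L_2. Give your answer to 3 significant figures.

2.14

Wien's law gives T ∝ 1/λ_max, so T_1/T_2 = λ_2/λ_1 = 1440/1010 = 1.426.
Then L ∝ R²T⁴ gives L_1/L_2 = (0.720)² × (1.426)⁴ = 0.5184 × 4.132 = 2.142.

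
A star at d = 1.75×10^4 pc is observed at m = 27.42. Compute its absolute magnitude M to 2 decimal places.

M = m − 5 log₁₀(d/10 pc) = 27.42 − 5 log₁₀(1.75×10^4/10)
  = 27.42 − 5 × 3.243 = 27.42 − 16.22 = 11.20.

11.20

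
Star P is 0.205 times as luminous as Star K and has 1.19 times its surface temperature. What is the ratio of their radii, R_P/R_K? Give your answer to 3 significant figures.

0.320

L ∝ R²T⁴ gives R ∝ √L / T², so
R_P/R_K = √(0.205) / (1.19)² = 0.4528 / 1.416 = 0.3197.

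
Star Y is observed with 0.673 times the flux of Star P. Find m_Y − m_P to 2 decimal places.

0.43

m_Y − m_P = −2.5 log₁₀(F_Y/F_P) = −2.5 log₁₀(0.673) = −2.5 × (-0.172) = 0.430.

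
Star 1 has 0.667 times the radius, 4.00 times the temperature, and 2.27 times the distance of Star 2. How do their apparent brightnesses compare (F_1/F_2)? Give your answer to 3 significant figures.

22.1

L_1/L_2 = (R_1/R_2)²(T_1/T_2)⁴ = (0.667)² × (4.00)⁴ = 113.9.
F_1/F_2 = (L_1/L_2)/(d_1/d_2)² = 113.9 / (2.27)² = 22.10.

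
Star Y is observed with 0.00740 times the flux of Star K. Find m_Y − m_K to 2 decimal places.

5.33

m_Y − m_K = −2.5 log₁₀(F_Y/F_K) = −2.5 log₁₀(0.00740) = −2.5 × (-2.131) = 5.327.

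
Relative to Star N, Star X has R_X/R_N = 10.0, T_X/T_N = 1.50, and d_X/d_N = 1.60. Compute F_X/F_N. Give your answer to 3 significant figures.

198

L_X/L_N = (R_X/R_N)²(T_X/T_N)⁴ = (10.0)² × (1.50)⁴ = 506.2.
F_X/F_N = (L_X/L_N)/(d_X/d_N)² = 506.2 / (1.60)² = 197.8.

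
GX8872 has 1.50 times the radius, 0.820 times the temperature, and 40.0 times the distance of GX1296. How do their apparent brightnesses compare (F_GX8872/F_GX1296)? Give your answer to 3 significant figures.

6.36×10^-4

L_GX8872/L_GX1296 = (R_GX8872/R_GX1296)²(T_GX8872/T_GX1296)⁴ = (1.50)² × (0.820)⁴ = 1.017.
F_GX8872/F_GX1296 = (L_GX8872/L_GX1296)/(d_GX8872/d_GX1296)² = 1.017 / (40.0)² = 6.358×10^-4.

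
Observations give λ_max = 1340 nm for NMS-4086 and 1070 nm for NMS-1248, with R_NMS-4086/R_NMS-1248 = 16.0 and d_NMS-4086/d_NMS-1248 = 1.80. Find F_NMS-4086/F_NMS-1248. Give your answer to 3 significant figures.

32.1

Wien's law: T_NMS-4086/T_NMS-1248 = λ_NMS-1248/λ_NMS-4086 = 1070/1340 = 0.7985.
L_NMS-4086/L_NMS-1248 = (R_NMS-4086/R_NMS-1248)²(T_NMS-4086/T_NMS-1248)⁴ = (16.0)²(0.7985)⁴ = 104.1.
F_NMS-4086/F_NMS-1248 = (L_NMS-4086/L_NMS-1248)/(d_NMS-4086/d_NMS-1248)² = 104.1/(1.80)² = 32.12.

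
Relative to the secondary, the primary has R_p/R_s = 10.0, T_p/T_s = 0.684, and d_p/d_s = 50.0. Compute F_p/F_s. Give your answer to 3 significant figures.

0.00876

L_p/L_s = (R_p/R_s)²(T_p/T_s)⁴ = (10.0)² × (0.684)⁴ = 21.89.
F_p/F_s = (L_p/L_s)/(d_p/d_s)² = 21.89 / (50.0)² = 0.008756.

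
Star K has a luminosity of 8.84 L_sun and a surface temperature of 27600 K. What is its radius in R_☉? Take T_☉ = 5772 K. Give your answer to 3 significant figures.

R/R_☉ = √(L/L_☉) / (T/T_☉)² = √(8.84) / (4.782)²
       = 2.973 / 22.86 = 0.1300.

0.130 R_☉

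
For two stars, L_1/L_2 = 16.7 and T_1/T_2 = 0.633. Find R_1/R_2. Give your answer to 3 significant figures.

L ∝ R²T⁴ gives R ∝ √L / T², so
R_1/R_2 = √(16.7) / (0.633)² = 4.087 / 0.4007 = 10.20.

10.2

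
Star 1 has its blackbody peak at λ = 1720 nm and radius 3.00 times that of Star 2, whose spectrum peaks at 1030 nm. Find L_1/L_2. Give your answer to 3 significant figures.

Wien's law gives T ∝ 1/λ_max, so T_1/T_2 = λ_2/λ_1 = 1030/1720 = 0.5988.
Then L ∝ R²T⁴ gives L_1/L_2 = (3.00)² × (0.5988)⁴ = 9.000 × 0.1286 = 1.157.

1.16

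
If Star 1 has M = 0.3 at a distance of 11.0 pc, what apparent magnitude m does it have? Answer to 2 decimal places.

0.51

m = M + 5 log₁₀(d/10 pc) = 0.3 + 5 log₁₀(11.0/10)
  = 0.3 + 5 × 0.041 = 0.3 + 0.21 = 0.51.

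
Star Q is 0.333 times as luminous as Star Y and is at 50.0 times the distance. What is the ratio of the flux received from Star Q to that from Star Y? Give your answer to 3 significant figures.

F = L/(4πd²), so F_Q/F_Y = (L_Q/L_Y) / (d_Q/d_Y)²
= 0.333 / (50.0)² = 0.333 / 2500 = 1.332×10^-4.

1.33×10^-4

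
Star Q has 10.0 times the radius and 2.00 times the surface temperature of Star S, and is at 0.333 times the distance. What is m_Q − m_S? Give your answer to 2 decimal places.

L_Q/L_S = (10.0)²(2.00)⁴ = 1600.
F_Q/F_S = (L_Q/L_S)/(d_Q/d_S)² = 1600/0.1109 = 1.443×10^4.
m_Q − m_S = −2.5 log₁₀(1.443×10^4) = -10.40.

-10.40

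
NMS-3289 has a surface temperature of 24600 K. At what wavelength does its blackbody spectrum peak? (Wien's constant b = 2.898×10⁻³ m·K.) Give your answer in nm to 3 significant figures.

118 nm

λ_max = b/T = 2.898×10⁻³ / 24600 = 1.18×10^-7 m = 117.8 nm.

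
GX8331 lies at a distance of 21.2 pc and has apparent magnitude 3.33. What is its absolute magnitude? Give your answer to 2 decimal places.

1.70

M = m − 5 log₁₀(d/10 pc) = 3.33 − 5 log₁₀(21.2/10)
  = 3.33 − 5 × 0.326 = 3.33 − 1.63 = 1.70.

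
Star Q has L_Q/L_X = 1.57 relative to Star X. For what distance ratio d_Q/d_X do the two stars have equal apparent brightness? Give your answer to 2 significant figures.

Equal flux requires L_Q/d_Q² = L_X/d_X², so d_Q/d_X = √(L_Q/L_X)
= √(1.57) = 1.253.

1.3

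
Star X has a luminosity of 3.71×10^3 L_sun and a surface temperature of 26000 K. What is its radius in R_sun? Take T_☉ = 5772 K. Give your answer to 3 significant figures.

R/R_☉ = √(L/L_☉) / (T/T_☉)² = √(3.71×10^3) / (4.505)²
       = 60.91 / 20.29 = 3.002.

3.00 R_sun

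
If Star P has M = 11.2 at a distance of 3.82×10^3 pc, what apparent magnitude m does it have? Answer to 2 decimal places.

m = M + 5 log₁₀(d/10 pc) = 11.2 + 5 log₁₀(3.82×10^3/10)
  = 11.2 + 5 × 2.582 = 11.2 + 12.91 = 24.11.

24.11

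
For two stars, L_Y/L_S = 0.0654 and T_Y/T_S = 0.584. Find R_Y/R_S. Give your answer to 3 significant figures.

0.750

L ∝ R²T⁴ gives R ∝ √L / T², so
R_Y/R_S = √(0.0654) / (0.584)² = 0.2557 / 0.3411 = 0.7498.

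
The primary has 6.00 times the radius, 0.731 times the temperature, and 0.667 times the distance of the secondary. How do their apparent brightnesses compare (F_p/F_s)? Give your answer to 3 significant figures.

L_p/L_s = (R_p/R_s)²(T_p/T_s)⁴ = (6.00)² × (0.731)⁴ = 10.28.
F_p/F_s = (L_p/L_s)/(d_p/d_s)² = 10.28 / (0.667)² = 23.11.

23.1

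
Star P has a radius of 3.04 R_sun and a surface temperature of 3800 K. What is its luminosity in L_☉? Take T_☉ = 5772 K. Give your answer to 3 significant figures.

1.74 L_☉

L/L_☉ = (R/R_☉)² (T/T_☉)⁴ = (3.04)² × (3800/5772)⁴
       = 9.242 × (0.6584)⁴ = 9.242 × 0.1879 = 1.736.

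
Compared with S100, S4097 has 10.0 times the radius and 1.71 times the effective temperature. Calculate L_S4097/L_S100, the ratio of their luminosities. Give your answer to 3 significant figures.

855

From the Stefan–Boltzmann law, L ∝ R²T⁴, so
L_S4097/L_S100 = (R_S4097/R_S100)² (T_S4097/T_S100)⁴ = (10.0)² × (1.71)⁴ = 100.0 × 8.550 = 855.0.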